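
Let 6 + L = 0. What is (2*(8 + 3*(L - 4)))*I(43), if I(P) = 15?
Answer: -660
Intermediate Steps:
L = -6 (L = -6 + 0 = -6)
(2*(8 + 3*(L - 4)))*I(43) = (2*(8 + 3*(-6 - 4)))*15 = (2*(8 + 3*(-10)))*15 = (2*(8 - 30))*15 = (2*(-22))*15 = -44*15 = -660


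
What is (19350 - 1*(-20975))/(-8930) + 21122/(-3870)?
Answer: -34467721/3455910 ≈ -9.9736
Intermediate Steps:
(19350 - 1*(-20975))/(-8930) + 21122/(-3870) = (19350 + 20975)*(-1/8930) + 21122*(-1/3870) = 40325*(-1/8930) - 10561/1935 = -8065/1786 - 10561/1935 = -34467721/3455910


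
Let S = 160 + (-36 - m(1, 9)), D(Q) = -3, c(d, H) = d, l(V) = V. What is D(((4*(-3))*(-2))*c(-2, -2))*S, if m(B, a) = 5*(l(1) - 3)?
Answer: -402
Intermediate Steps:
m(B, a) = -10 (m(B, a) = 5*(1 - 3) = 5*(-2) = -10)
S = 134 (S = 160 + (-36 - 1*(-10)) = 160 + (-36 + 10) = 160 - 26 = 134)
D(((4*(-3))*(-2))*c(-2, -2))*S = -3*134 = -402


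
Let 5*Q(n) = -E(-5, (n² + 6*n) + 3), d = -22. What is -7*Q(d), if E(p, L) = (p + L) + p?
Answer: 483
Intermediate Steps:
E(p, L) = L + 2*p (E(p, L) = (L + p) + p = L + 2*p)
Q(n) = 7/5 - 6*n/5 - n²/5 (Q(n) = (-(((n² + 6*n) + 3) + 2*(-5)))/5 = (-((3 + n² + 6*n) - 10))/5 = (-(-7 + n² + 6*n))/5 = (7 - n² - 6*n)/5 = 7/5 - 6*n/5 - n²/5)
-7*Q(d) = -7*(7/5 - 6/5*(-22) - ⅕*(-22)²) = -7*(7/5 + 132/5 - ⅕*484) = -7*(7/5 + 132/5 - 484/5) = -7*(-69) = 483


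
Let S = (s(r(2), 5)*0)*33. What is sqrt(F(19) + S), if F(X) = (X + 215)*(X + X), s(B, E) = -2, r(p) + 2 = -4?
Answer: 6*sqrt(247) ≈ 94.297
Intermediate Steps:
r(p) = -6 (r(p) = -2 - 4 = -6)
S = 0 (S = -2*0*33 = 0*33 = 0)
F(X) = 2*X*(215 + X) (F(X) = (215 + X)*(2*X) = 2*X*(215 + X))
sqrt(F(19) + S) = sqrt(2*19*(215 + 19) + 0) = sqrt(2*19*234 + 0) = sqrt(8892 + 0) = sqrt(8892) = 6*sqrt(247)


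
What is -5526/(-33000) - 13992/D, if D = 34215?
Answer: -3029599/12545500 ≈ -0.24149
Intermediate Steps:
-5526/(-33000) - 13992/D = -5526/(-33000) - 13992/34215 = -5526*(-1/33000) - 13992*1/34215 = 921/5500 - 4664/11405 = -3029599/12545500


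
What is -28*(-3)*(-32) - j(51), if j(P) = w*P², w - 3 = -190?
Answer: 483699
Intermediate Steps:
w = -187 (w = 3 - 190 = -187)
j(P) = -187*P²
-28*(-3)*(-32) - j(51) = -28*(-3)*(-32) - (-187)*51² = 84*(-32) - (-187)*2601 = -2688 - 1*(-486387) = -2688 + 486387 = 483699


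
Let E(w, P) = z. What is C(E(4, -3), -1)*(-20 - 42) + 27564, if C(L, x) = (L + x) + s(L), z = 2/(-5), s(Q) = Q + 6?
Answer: 136518/5 ≈ 27304.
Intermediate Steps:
s(Q) = 6 + Q
z = -⅖ (z = 2*(-⅕) = -⅖ ≈ -0.40000)
E(w, P) = -⅖
C(L, x) = 6 + x + 2*L (C(L, x) = (L + x) + (6 + L) = 6 + x + 2*L)
C(E(4, -3), -1)*(-20 - 42) + 27564 = (6 - 1 + 2*(-⅖))*(-20 - 42) + 27564 = (6 - 1 - ⅘)*(-62) + 27564 = (21/5)*(-62) + 27564 = -1302/5 + 27564 = 136518/5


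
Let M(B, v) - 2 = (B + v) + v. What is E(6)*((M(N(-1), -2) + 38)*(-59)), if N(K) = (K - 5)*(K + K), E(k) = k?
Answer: -16992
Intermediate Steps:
N(K) = 2*K*(-5 + K) (N(K) = (-5 + K)*(2*K) = 2*K*(-5 + K))
M(B, v) = 2 + B + 2*v (M(B, v) = 2 + ((B + v) + v) = 2 + (B + 2*v) = 2 + B + 2*v)
E(6)*((M(N(-1), -2) + 38)*(-59)) = 6*(((2 + 2*(-1)*(-5 - 1) + 2*(-2)) + 38)*(-59)) = 6*(((2 + 2*(-1)*(-6) - 4) + 38)*(-59)) = 6*(((2 + 12 - 4) + 38)*(-59)) = 6*((10 + 38)*(-59)) = 6*(48*(-59)) = 6*(-2832) = -16992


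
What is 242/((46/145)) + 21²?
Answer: 27688/23 ≈ 1203.8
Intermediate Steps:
242/((46/145)) + 21² = 242/((46*(1/145))) + 441 = 242/(46/145) + 441 = 242*(145/46) + 441 = 17545/23 + 441 = 27688/23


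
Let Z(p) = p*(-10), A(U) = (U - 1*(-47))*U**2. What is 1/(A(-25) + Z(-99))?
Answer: 1/14740 ≈ 6.7843e-5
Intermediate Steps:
A(U) = U**2*(47 + U) (A(U) = (U + 47)*U**2 = (47 + U)*U**2 = U**2*(47 + U))
Z(p) = -10*p
1/(A(-25) + Z(-99)) = 1/((-25)**2*(47 - 25) - 10*(-99)) = 1/(625*22 + 990) = 1/(13750 + 990) = 1/14740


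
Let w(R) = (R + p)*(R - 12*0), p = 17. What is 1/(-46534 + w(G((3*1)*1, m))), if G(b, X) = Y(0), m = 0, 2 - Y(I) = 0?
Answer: -1/46496 ≈ -2.1507e-5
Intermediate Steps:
Y(I) = 2 (Y(I) = 2 - 1*0 = 2 + 0 = 2)
G(b, X) = 2
w(R) = R*(17 + R) (w(R) = (R + 17)*(R - 12*0) = (17 + R)*(R + 0) = (17 + R)*R = R*(17 + R))
1/(-46534 + w(G((3*1)*1, m))) = 1/(-46534 + 2*(17 + 2)) = 1/(-46534 + 2*19) = 1/(-46534 + 38) = 1/(-46496) = -1/46496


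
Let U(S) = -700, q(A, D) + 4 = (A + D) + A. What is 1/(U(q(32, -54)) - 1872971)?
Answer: -1/1873671 ≈ -5.3371e-7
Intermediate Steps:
q(A, D) = -4 + D + 2*A (q(A, D) = -4 + ((A + D) + A) = -4 + (D + 2*A) = -4 + D + 2*A)
1/(U(q(32, -54)) - 1872971) = 1/(-700 - 1872971) = 1/(-1873671) = -1/1873671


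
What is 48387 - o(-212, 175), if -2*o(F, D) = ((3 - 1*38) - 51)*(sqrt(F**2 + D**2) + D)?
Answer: 40862 - 43*sqrt(75569) ≈ 29041.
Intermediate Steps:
o(F, D) = 43*D + 43*sqrt(D**2 + F**2) (o(F, D) = -((3 - 1*38) - 51)*(sqrt(F**2 + D**2) + D)/2 = -((3 - 38) - 51)*(sqrt(D**2 + F**2) + D)/2 = -(-35 - 51)*(D + sqrt(D**2 + F**2))/2 = -(-43)*(D + sqrt(D**2 + F**2)) = -(-86*D - 86*sqrt(D**2 + F**2))/2 = 43*D + 43*sqrt(D**2 + F**2))
48387 - o(-212, 175) = 48387 - (43*175 + 43*sqrt(175**2 + (-212)**2)) = 48387 - (7525 + 43*sqrt(30625 + 44944)) = 48387 - (7525 + 43*sqrt(75569)) = 48387 + (-7525 - 43*sqrt(75569)) = 40862 - 43*sqrt(75569)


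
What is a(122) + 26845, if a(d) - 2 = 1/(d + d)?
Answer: 6550669/244 ≈ 26847.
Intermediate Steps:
a(d) = 2 + 1/(2*d) (a(d) = 2 + 1/(d + d) = 2 + 1/(2*d))
a(122) + 26845 = (2 + (1/2)/122) + 26845 = (2 + (1/2)*(1/122)) + 26845 = (2 + 1/244) + 26845 = 489/244 + 26845 = 6550669/244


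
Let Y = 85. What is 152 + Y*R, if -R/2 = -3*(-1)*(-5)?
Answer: 2702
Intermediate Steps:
R = 30 (R = -2*(-3*(-1))*(-5) = -6*(-5) = -2*(-15) = 30)
152 + Y*R = 152 + 85*30 = 152 + 2550 = 2702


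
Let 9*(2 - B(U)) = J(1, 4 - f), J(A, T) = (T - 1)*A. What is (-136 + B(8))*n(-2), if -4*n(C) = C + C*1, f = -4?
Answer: -1213/9 ≈ -134.78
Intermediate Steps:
J(A, T) = A*(-1 + T) (J(A, T) = (-1 + T)*A = A*(-1 + T))
B(U) = 11/9 (B(U) = 2 - (-1 + (4 - 1*(-4)))/9 = 2 - (-1 + (4 + 4))/9 = 2 - (-1 + 8)/9 = 2 - 7/9 = 11/9)
n(C) = -C/2 (n(C) = -(C + C*1)/4 = -(C + C)/4 = -C/2)
(-136 + B(8))*n(-2) = (-136 + 11/9)*(-½*(-2)) = -1213/9*1 = -1213/9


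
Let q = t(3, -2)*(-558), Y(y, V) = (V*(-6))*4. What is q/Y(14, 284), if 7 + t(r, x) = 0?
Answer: -651/1136 ≈ -0.57306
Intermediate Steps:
Y(y, V) = -24*V (Y(y, V) = -6*V*4 = -24*V)
t(r, x) = -7 (t(r, x) = -7 + 0 = -7)
q = 3906 (q = -7*(-558) = 3906)
q/Y(14, 284) = 3906/((-24*284)) = 3906/(-6816) = 3906*(-1/6816) = -651/1136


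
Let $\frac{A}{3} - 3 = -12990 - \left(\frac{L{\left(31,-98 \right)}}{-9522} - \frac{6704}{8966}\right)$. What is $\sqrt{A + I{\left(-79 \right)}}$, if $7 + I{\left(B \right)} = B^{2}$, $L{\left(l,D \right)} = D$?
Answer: $\frac{i \sqrt{3131212178419338}}{309327} \approx 180.9 i$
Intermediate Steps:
$I{\left(B \right)} = -7 + B^{2}$
$A = - \frac{277173113476}{7114521}$ ($A = 9 + 3 \left(-12990 - \left(- \frac{98}{-9522} - \frac{6704}{8966}\right)\right) = 9 + 3 \left(-12990 - \left(\left(-98\right) \left(- \frac{1}{9522}\right) - \frac{3352}{4483}\right)\right) = 9 + 3 \left(-12990 - \left(\frac{49}{4761} - \frac{3352}{4483}\right)\right) = 9 + 3 \left(-12990 - - \frac{15739205}{21343563}\right) = 9 + 3 \left(-12990 + \frac{15739205}{21343563}\right) = 9 + 3 \left(- \frac{277237144165}{21343563}\right) = 9 - \frac{277237144165}{7114521} = - \frac{277173113476}{7114521} \approx -38959.0$)
$\sqrt{A + I{\left(-79 \right)}} = \sqrt{- \frac{277173113476}{7114521} - \left(7 - \left(-79\right)^{2}\right)} = \sqrt{- \frac{277173113476}{7114521} + \left(-7 + 6241\right)} = \sqrt{- \frac{277173113476}{7114521} + 6234} = \sqrt{- \frac{232821189562}{7114521}} = \frac{i \sqrt{3131212178419338}}{309327}$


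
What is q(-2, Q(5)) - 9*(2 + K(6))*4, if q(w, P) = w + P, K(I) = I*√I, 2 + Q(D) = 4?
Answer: -72 - 216*√6 ≈ -601.09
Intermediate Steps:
Q(D) = 2 (Q(D) = -2 + 4 = 2)
K(I) = I^(3/2)
q(w, P) = P + w
q(-2, Q(5)) - 9*(2 + K(6))*4 = (2 - 2) - 9*(2 + 6^(3/2))*4 = 0 - 9*(2 + 6*√6)*4 = 0 - 9*(8 + 24*√6) = 0 + (-72 - 216*√6) = -72 - 216*√6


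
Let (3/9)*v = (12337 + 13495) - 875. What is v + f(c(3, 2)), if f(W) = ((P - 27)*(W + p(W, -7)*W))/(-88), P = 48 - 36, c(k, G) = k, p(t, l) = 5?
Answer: 3294459/44 ≈ 74874.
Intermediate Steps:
v = 74871 (v = 3*((12337 + 13495) - 875) = 3*(25832 - 875) = 3*24957 = 74871)
P = 12
f(W) = 45*W/44 (f(W) = ((12 - 27)*(W + 5*W))/(-88) = -90*W*(-1/88) = 45*W/44)
v + f(c(3, 2)) = 74871 + (45/44)*3 = 74871 + 135/44 = 3294459/44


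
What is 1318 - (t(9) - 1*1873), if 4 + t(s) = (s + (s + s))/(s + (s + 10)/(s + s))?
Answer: 577809/181 ≈ 3192.3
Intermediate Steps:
t(s) = -4 + 3*s/(s + (10 + s)/(2*s)) (t(s) = -4 + (s + (s + s))/(s + (s + 10)/(s + s)) = -4 + (s + 2*s)/(s + (10 + s)/((2*s))) = -4 + (3*s)/(s + (10 + s)*(1/(2*s))) = -4 + (3*s)/(s + (10 + s)/(2*s)) = -4 + 3*s/(s + (10 + s)/(2*s)))
1318 - (t(9) - 1*1873) = 1318 - (2*(-20 - 1*9**2 - 2*9)/(10 + 9 + 2*9**2) - 1*1873) = 1318 - (2*(-20 - 1*81 - 18)/(10 + 9 + 2*81) - 1873) = 1318 - (2*(-20 - 81 - 18)/(10 + 9 + 162) - 1873) = 1318 - (2*(-119)/181 - 1873) = 1318 - (2*(1/181)*(-119) - 1873) = 1318 - (-238/181 - 1873) = 1318 - 1*(-339251/181) = 1318 + 339251/181 = 577809/181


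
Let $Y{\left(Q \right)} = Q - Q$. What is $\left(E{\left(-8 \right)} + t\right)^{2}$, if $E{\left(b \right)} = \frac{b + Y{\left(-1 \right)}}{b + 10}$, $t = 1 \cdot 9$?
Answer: $25$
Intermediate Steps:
$t = 9$
$Y{\left(Q \right)} = 0$
$E{\left(b \right)} = \frac{b}{10 + b}$ ($E{\left(b \right)} = \frac{b + 0}{b + 10} = \frac{b}{10 + b}$)
$\left(E{\left(-8 \right)} + t\right)^{2} = \left(- \frac{8}{10 - 8} + 9\right)^{2} = \left(- \frac{8}{2} + 9\right)^{2} = \left(\left(-8\right) \frac{1}{2} + 9\right)^{2} = \left(-4 + 9\right)^{2} = 5^{2} = 25$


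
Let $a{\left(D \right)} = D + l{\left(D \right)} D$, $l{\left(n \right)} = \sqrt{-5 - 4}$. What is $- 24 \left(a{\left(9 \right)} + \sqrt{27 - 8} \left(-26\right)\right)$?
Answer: $-216 - 648 i + 624 \sqrt{19} \approx 2504.0 - 648.0 i$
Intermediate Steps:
$l{\left(n \right)} = 3 i$ ($l{\left(n \right)} = \sqrt{-9} = 3 i$)
$a{\left(D \right)} = D + 3 i D$
$- 24 \left(a{\left(9 \right)} + \sqrt{27 - 8} \left(-26\right)\right) = - 24 \left(9 \left(1 + 3 i\right) + \sqrt{27 - 8} \left(-26\right)\right) = - 24 \left(\left(9 + 27 i\right) + \sqrt{19} \left(-26\right)\right) = - 24 \left(\left(9 + 27 i\right) - 26 \sqrt{19}\right) = - 24 \left(9 - 26 \sqrt{19} + 27 i\right) = -216 - 648 i + 624 \sqrt{19}$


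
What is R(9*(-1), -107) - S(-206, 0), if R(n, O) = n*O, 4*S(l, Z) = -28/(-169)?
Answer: 162740/169 ≈ 962.96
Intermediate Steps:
S(l, Z) = 7/169 (S(l, Z) = (-28/(-169))/4 = (-28*(-1/169))/4 = (1/4)*(28/169) = 7/169)
R(n, O) = O*n
R(9*(-1), -107) - S(-206, 0) = -963*(-1) - 1*7/169 = -107*(-9) - 7/169 = 963 - 7/169 = 162740/169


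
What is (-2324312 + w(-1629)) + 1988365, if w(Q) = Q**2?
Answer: 2317694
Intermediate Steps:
(-2324312 + w(-1629)) + 1988365 = (-2324312 + (-1629)**2) + 1988365 = (-2324312 + 2653641) + 1988365 = 329329 + 1988365 = 2317694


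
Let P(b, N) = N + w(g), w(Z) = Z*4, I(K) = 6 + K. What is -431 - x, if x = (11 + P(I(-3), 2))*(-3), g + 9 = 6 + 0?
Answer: -428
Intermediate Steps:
g = -3 (g = -9 + (6 + 0) = -9 + 6 = -3)
w(Z) = 4*Z
P(b, N) = -12 + N (P(b, N) = N + 4*(-3) = N - 12 = -12 + N)
x = -3 (x = (11 + (-12 + 2))*(-3) = (11 - 10)*(-3) = 1*(-3) = -3)
-431 - x = -431 - 1*(-3) = -431 + 3 = -428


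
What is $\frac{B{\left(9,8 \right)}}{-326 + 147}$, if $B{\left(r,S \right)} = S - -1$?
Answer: $- \frac{9}{179} \approx -0.050279$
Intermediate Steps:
$B{\left(r,S \right)} = 1 + S$ ($B{\left(r,S \right)} = S + 1 = 1 + S$)
$\frac{B{\left(9,8 \right)}}{-326 + 147} = \frac{1 + 8}{-326 + 147} = \frac{9}{-179} = 9 \left(- \frac{1}{179}\right) = - \frac{9}{179}$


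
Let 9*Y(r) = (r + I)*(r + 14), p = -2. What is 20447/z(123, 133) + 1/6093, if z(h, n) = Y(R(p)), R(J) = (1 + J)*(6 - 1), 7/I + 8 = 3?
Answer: -622917823/194976 ≈ -3194.8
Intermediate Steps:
I = -7/5 (I = 7/(-8 + 3) = 7/(-5) = 7*(-⅕) = -7/5 ≈ -1.4000)
R(J) = 5 + 5*J (R(J) = (1 + J)*5 = 5 + 5*J)
Y(r) = (14 + r)*(-7/5 + r)/9 (Y(r) = ((r - 7/5)*(r + 14))/9 = ((-7/5 + r)*(14 + r))/9 = ((14 + r)*(-7/5 + r))/9 = (14 + r)*(-7/5 + r)/9)
z(h, n) = -32/5 (z(h, n) = -98/45 + (5 + 5*(-2))²/9 + 7*(5 + 5*(-2))/5 = -98/45 + (5 - 10)²/9 + 7*(5 - 10)/5 = -98/45 + (⅑)*(-5)² + (7/5)*(-5) = -98/45 + (⅑)*25 - 7 = -98/45 + 25/9 - 7 = -32/5)
20447/z(123, 133) + 1/6093 = 20447/(-32/5) + 1/6093 = 20447*(-5/32) + 1/6093 = -102235/32 + 1/6093 = -622917823/194976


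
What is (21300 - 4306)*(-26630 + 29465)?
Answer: 48177990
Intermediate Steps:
(21300 - 4306)*(-26630 + 29465) = 16994*2835 = 48177990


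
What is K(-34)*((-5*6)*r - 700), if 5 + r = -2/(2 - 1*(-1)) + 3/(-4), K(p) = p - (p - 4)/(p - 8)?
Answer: 106285/6 ≈ 17714.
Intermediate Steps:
K(p) = p - (-4 + p)/(-8 + p)
r = -77/12 (r = -5 + (-2/(2 - 1*(-1)) + 3/(-4)) = -5 + (-2/(2 + 1) + 3*(-1/4)) = -5 + (-2/3 - 3/4) = -5 - 17/12 = -77/12 ≈ -6.4167)
K(-34)*((-5*6)*r - 700) = ((4 + (-34)**2 - 9*(-34))/(-8 - 34))*(-5*6*(-77/12) - 700) = ((4 + 1156 + 306)/(-42))*(-30*(-77/12) - 700) = (-1/42*1466)*(385/2 - 700) = -733/21*(-1015/2) = 106285/6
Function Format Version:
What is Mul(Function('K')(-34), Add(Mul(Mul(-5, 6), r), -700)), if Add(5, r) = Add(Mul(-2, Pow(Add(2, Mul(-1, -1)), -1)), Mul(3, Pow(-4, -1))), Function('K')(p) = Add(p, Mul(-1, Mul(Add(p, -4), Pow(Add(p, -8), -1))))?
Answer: Rational(106285, 6) ≈ 17714.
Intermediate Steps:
Function('K')(p) = Add(p, Mul(-1, Pow(Add(-8, p), -1), Add(-4, p))) (Function('K')(p) = Add(p, Mul(-1, Mul(Add(-4, p), Pow(Add(-8, p), -1)))) = Add(p, Mul(-1, Mul(Pow(Add(-8, p), -1), Add(-4, p)))) = Add(p, Mul(-1, Pow(Add(-8, p), -1), Add(-4, p))))
r = Rational(-77, 12) (r = Add(-5, Add(Mul(-2, Pow(Add(2, Mul(-1, -1)), -1)), Mul(3, Pow(-4, -1)))) = Add(-5, Add(Mul(-2, Pow(Add(2, 1), -1)), Mul(3, Rational(-1, 4)))) = Add(-5, Add(Mul(-2, Pow(3, -1)), Rational(-3, 4))) = Add(-5, Add(Mul(-2, Rational(1, 3)), Rational(-3, 4))) = Add(-5, Add(Rational(-2, 3), Rational(-3, 4))) = Add(-5, Rational(-17, 12)) = Rational(-77, 12) ≈ -6.4167)
Mul(Function('K')(-34), Add(Mul(Mul(-5, 6), r), -700)) = Mul(Mul(Pow(Add(-8, -34), -1), Add(4, Pow(-34, 2), Mul(-9, -34))), Add(Mul(Mul(-5, 6), Rational(-77, 12)), -700)) = Mul(Mul(Pow(-42, -1), Add(4, 1156, 306)), Add(Mul(-30, Rational(-77, 12)), -700)) = Mul(Mul(Rational(-1, 42), 1466), Add(Rational(385, 2), -700)) = Mul(Rational(-733, 21), Rational(-1015, 2)) = Rational(106285, 6)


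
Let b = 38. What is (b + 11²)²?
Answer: 25281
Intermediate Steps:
(b + 11²)² = (38 + 11²)² = (38 + 121)² = 159² = 25281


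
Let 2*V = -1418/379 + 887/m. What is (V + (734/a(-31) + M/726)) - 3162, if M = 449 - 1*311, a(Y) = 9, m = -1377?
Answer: -389299777517/126295686 ≈ -3082.4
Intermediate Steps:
V = -2288759/1043766 (V = (-1418/379 + 887/(-1377))/2 = (-1418*1/379 + 887*(-1/1377))/2 = (-1418/379 - 887/1377)/2 = (½)*(-2288759/521883) = -2288759/1043766 ≈ -2.1928)
M = 138 (M = 449 - 311 = 138)
(V + (734/a(-31) + M/726)) - 3162 = (-2288759/1043766 + (734/9 + 138/726)) - 3162 = (-2288759/1043766 + (734*(⅑) + 138*(1/726))) - 3162 = (-2288759/1043766 + (734/9 + 23/121)) - 3162 = (-2288759/1043766 + 89021/1089) - 3162 = 10047181615/126295686 - 3162 = -389299777517/126295686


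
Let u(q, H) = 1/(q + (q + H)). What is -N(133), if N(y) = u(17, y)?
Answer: -1/167 ≈ -0.0059880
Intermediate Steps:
u(q, H) = 1/(H + 2*q) (u(q, H) = 1/(q + (H + q)) = 1/(H + 2*q))
N(y) = 1/(34 + y) (N(y) = 1/(y + 2*17) = 1/(y + 34) = 1/(34 + y))
-N(133) = -1/(34 + 133) = -1/167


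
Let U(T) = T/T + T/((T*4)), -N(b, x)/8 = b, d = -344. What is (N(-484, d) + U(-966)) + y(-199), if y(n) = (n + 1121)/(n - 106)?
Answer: 4721677/1220 ≈ 3870.2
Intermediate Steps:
N(b, x) = -8*b
y(n) = (1121 + n)/(-106 + n)
U(T) = 5/4 (U(T) = 1 + T/((4*T)) = 1 + T*(1/(4*T)) = 1 + ¼ = 5/4)
(N(-484, d) + U(-966)) + y(-199) = (-8*(-484) + 5/4) + (1121 - 199)/(-106 - 199) = (3872 + 5/4) + 922/(-305) = 15493/4 - 1/305*922 = 15493/4 - 922/305 = 4721677/1220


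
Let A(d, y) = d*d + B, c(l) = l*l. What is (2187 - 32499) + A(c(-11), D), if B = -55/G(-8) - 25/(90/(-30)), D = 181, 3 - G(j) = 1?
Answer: -94141/6 ≈ -15690.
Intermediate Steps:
G(j) = 2 (G(j) = 3 - 1*1 = 3 - 1 = 2)
c(l) = l²
B = -115/6 (B = -55/2 - 25/(90/(-30)) = -55*½ - 25/(90*(-1/30)) = -55/2 - 25/(-3) = -55/2 - 25*(-⅓) = -55/2 + 25/3 = -115/6 ≈ -19.167)
A(d, y) = -115/6 + d² (A(d, y) = d*d - 115/6 = d² - 115/6 = -115/6 + d²)
(2187 - 32499) + A(c(-11), D) = (2187 - 32499) + (-115/6 + ((-11)²)²) = -30312 + (-115/6 + 121²) = -30312 + (-115/6 + 14641) = -30312 + 87731/6 = -94141/6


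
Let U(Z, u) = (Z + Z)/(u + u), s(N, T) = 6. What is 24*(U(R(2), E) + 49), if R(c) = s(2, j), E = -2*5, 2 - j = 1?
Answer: 5808/5 ≈ 1161.6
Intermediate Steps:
j = 1 (j = 2 - 1*1 = 2 - 1 = 1)
E = -10
R(c) = 6
U(Z, u) = Z/u (U(Z, u) = (2*Z)/((2*u)) = (2*Z)*(1/(2*u)) = Z/u)
24*(U(R(2), E) + 49) = 24*(6/(-10) + 49) = 24*(6*(-⅒) + 49) = 24*(-⅗ + 49) = 24*(242/5) = 5808/5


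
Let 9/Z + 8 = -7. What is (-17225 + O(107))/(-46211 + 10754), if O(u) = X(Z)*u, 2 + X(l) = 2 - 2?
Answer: 5813/11819 ≈ 0.49184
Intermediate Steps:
Z = -3/5 (Z = 9/(-8 - 7) = 9/(-15) = 9*(-1/15) = -3/5 ≈ -0.60000)
X(l) = -2 (X(l) = -2 + (2 - 2) = -2 + 0 = -2)
O(u) = -2*u
(-17225 + O(107))/(-46211 + 10754) = (-17225 - 2*107)/(-46211 + 10754) = (-17225 - 214)/(-35457) = -17439*(-1/35457) = 5813/11819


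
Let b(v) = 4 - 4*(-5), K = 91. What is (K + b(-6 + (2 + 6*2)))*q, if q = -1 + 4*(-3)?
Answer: -1495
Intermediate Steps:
q = -13 (q = -1 - 12 = -13)
b(v) = 24 (b(v) = 4 + 20 = 24)
(K + b(-6 + (2 + 6*2)))*q = (91 + 24)*(-13) = 115*(-13) = -1495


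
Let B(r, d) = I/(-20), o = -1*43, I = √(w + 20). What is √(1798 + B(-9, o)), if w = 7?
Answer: √(179800 - 15*√3)/10 ≈ 42.400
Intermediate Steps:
I = 3*√3 (I = √(7 + 20) = √27 = 3*√3 ≈ 5.1962)
o = -43
B(r, d) = -3*√3/20 (B(r, d) = (3*√3)/(-20) = (3*√3)*(-1/20) = -3*√3/20)
√(1798 + B(-9, o)) = √(1798 - 3*√3/20)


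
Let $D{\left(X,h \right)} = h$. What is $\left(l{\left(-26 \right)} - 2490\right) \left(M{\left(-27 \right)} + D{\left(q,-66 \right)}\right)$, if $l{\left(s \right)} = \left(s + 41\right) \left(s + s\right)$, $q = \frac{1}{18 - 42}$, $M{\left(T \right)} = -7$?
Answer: $238710$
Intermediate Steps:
$q = - \frac{1}{24}$ ($q = \frac{1}{-24} = - \frac{1}{24} \approx -0.041667$)
$l{\left(s \right)} = 2 s \left(41 + s\right)$ ($l{\left(s \right)} = \left(41 + s\right) 2 s = 2 s \left(41 + s\right)$)
$\left(l{\left(-26 \right)} - 2490\right) \left(M{\left(-27 \right)} + D{\left(q,-66 \right)}\right) = \left(2 \left(-26\right) \left(41 - 26\right) - 2490\right) \left(-7 - 66\right) = \left(2 \left(-26\right) 15 - 2490\right) \left(-73\right) = \left(-780 - 2490\right) \left(-73\right) = \left(-3270\right) \left(-73\right) = 238710$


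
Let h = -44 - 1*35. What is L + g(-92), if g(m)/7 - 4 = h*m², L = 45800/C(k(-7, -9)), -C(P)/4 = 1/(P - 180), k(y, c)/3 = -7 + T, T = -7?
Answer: -2138664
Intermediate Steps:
h = -79 (h = -44 - 35 = -79)
k(y, c) = -42 (k(y, c) = 3*(-7 - 7) = 3*(-14) = -42)
C(P) = -4/(-180 + P) (C(P) = -4/(P - 180) = -4/(-180 + P))
L = 2541900 (L = 45800/((-4/(-180 - 42))) = 45800/((-4/(-222))) = 45800/((-4*(-1/222))) = 45800/(2/111) = 45800*(111/2) = 2541900)
g(m) = 28 - 553*m² (g(m) = 28 + 7*(-79*m²) = 28 - 553*m²)
L + g(-92) = 2541900 + (28 - 553*(-92)²) = 2541900 + (28 - 553*8464) = 2541900 + (28 - 4680592) = 2541900 - 4680564 = -2138664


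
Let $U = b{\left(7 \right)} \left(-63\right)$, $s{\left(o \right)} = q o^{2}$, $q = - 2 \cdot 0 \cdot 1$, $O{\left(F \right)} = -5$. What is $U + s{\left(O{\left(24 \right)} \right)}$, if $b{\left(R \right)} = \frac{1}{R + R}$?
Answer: $- \frac{9}{2} \approx -4.5$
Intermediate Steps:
$b{\left(R \right)} = \frac{1}{2 R}$
$q = 0$ ($q = \left(-2\right) 0 = 0$)
$s{\left(o \right)} = 0$ ($s{\left(o \right)} = 0 o^{2} = 0$)
$U = - \frac{9}{2}$ ($U = \frac{1}{2 \cdot 7} \left(-63\right) = \frac{1}{2} \cdot \frac{1}{7} \left(-63\right) = \frac{1}{14} \left(-63\right) = - \frac{9}{2} \approx -4.5$)
$U + s{\left(O{\left(24 \right)} \right)} = - \frac{9}{2} + 0 = - \frac{9}{2}$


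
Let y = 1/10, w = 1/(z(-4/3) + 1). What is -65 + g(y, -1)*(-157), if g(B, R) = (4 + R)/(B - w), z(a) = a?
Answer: -6725/31 ≈ -216.94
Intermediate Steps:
w = -3 (w = 1/(-4/3 + 1) = 1/(-⅓) = -3)
y = ⅒ ≈ 0.10000
g(B, R) = (4 + R)/(3 + B) (g(B, R) = (4 + R)/(B - 1*(-3)) = (4 + R)/(B + 3) = (4 + R)/(3 + B))
-65 + g(y, -1)*(-157) = -65 + ((4 - 1)/(3 + ⅒))*(-157) = -65 + (3/(31/10))*(-157) = -65 + ((10/31)*3)*(-157) = -65 + (30/31)*(-157) = -65 - 4710/31 = -6725/31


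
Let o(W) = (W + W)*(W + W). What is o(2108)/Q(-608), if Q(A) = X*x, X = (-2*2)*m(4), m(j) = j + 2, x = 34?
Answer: -65348/3 ≈ -21783.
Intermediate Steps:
m(j) = 2 + j
o(W) = 4*W**2 (o(W) = (2*W)*(2*W) = 4*W**2)
X = -24 (X = (-2*2)*(2 + 4) = -4*6 = -24)
Q(A) = -816 (Q(A) = -24*34 = -816)
o(2108)/Q(-608) = (4*2108**2)/(-816) = (4*4443664)*(-1/816) = 17774656*(-1/816) = -65348/3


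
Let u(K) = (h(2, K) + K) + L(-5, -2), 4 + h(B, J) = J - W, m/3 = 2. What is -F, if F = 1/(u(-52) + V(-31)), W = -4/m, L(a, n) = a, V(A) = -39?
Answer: 3/454 ≈ 0.0066079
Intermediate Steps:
m = 6 (m = 3*2 = 6)
W = -⅔ (W = -4/6 = -4*⅙ = -⅔ ≈ -0.66667)
h(B, J) = -10/3 + J (h(B, J) = -4 + (J - 1*(-⅔)) = -4 + (J + ⅔) = -4 + (⅔ + J) = -10/3 + J)
u(K) = -25/3 + 2*K (u(K) = ((-10/3 + K) + K) - 5 = (-10/3 + 2*K) - 5 = -25/3 + 2*K)
F = -3/454 (F = 1/((-25/3 + 2*(-52)) - 39) = 1/((-25/3 - 104) - 39) = 1/(-337/3 - 39) = 1/(-454/3) = -3/454 ≈ -0.0066079)
-F = -1*(-3/454) = 3/454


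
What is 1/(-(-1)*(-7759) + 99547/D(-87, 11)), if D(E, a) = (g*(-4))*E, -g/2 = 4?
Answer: -2784/21700603 ≈ -0.00012829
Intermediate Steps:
g = -8 (g = -2*4 = -8)
D(E, a) = 32*E (D(E, a) = (-8*(-4))*E = 32*E)
1/(-(-1)*(-7759) + 99547/D(-87, 11)) = 1/(-(-1)*(-7759) + 99547/((32*(-87)))) = 1/(-1*7759 + 99547/(-2784)) = 1/(-7759 + 99547*(-1/2784)) = 1/(-7759 - 99547/2784) = 1/(-21700603/2784) = -2784/21700603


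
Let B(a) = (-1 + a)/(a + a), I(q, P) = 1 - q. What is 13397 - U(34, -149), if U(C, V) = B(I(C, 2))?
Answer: 442084/33 ≈ 13396.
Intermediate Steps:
B(a) = (-1 + a)/(2*a) (B(a) = (-1 + a)/((2*a)) = (-1 + a)*(1/(2*a)) = (-1 + a)/(2*a))
U(C, V) = -C/(2*(1 - C)) (U(C, V) = (-1 + (1 - C))/(2*(1 - C)) = (-C)/(2*(1 - C)) = -C/(2*(1 - C)))
13397 - U(34, -149) = 13397 - 34/(2*(-1 + 34)) = 13397 - 34/(2*33) = 13397 - 1*17/33 = 13397 - 17/33 = 442084/33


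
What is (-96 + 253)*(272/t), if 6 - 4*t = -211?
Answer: 170816/217 ≈ 787.17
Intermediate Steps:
t = 217/4 (t = 3/2 - ¼*(-211) = 3/2 + 211/4 = 217/4 ≈ 54.250)
(-96 + 253)*(272/t) = (-96 + 253)*(272/(217/4)) = 157*(272*(4/217)) = 157*(1088/217) = 170816/217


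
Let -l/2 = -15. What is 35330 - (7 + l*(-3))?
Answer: 35413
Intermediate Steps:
l = 30 (l = -2*(-15) = 30)
35330 - (7 + l*(-3)) = 35330 - (7 + 30*(-3)) = 35330 - (7 - 90) = 35330 - 1*(-83) = 35330 + 83 = 35413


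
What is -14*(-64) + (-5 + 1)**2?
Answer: 912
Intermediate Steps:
-14*(-64) + (-5 + 1)**2 = 896 + (-4)**2 = 896 + 16 = 912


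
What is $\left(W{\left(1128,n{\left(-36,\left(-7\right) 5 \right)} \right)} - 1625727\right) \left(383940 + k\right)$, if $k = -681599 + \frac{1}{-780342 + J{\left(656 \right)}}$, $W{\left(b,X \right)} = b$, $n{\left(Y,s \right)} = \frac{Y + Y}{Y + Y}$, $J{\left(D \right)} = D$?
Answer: $\frac{377037837694289925}{779686} \approx 4.8358 \cdot 10^{11}$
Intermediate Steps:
$n{\left(Y,s \right)} = 1$ ($n{\left(Y,s \right)} = \frac{2 Y}{2 Y} = 2 Y \frac{1}{2 Y} = 1$)
$k = - \frac{531433197915}{779686}$ ($k = -681599 + \frac{1}{-780342 + 656} = -681599 + \frac{1}{-779686} = -681599 - \frac{1}{779686} = - \frac{531433197915}{779686} \approx -6.816 \cdot 10^{5}$)
$\left(W{\left(1128,n{\left(-36,\left(-7\right) 5 \right)} \right)} - 1625727\right) \left(383940 + k\right) = \left(1128 - 1625727\right) \left(383940 - \frac{531433197915}{779686}\right) = \left(-1624599\right) \left(- \frac{232080555075}{779686}\right) = \frac{377037837694289925}{779686}$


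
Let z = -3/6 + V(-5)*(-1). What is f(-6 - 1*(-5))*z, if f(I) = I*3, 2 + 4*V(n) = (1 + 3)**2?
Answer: 12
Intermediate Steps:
V(n) = 7/2 (V(n) = -1/2 + (1 + 3)**2/4 = -1/2 + (1/4)*4**2 = -1/2 + (1/4)*16 = -1/2 + 4 = 7/2)
f(I) = 3*I
z = -4 (z = -3/6 + (7/2)*(-1) = -3*1/6 - 7/2 = -1/2 - 7/2 = -4)
f(-6 - 1*(-5))*z = (3*(-6 - 1*(-5)))*(-4) = (3*(-6 + 5))*(-4) = (3*(-1))*(-4) = -3*(-4) = 12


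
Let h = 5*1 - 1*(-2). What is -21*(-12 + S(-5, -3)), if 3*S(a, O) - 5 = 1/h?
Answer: 216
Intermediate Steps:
h = 7 (h = 5 + 2 = 7)
S(a, O) = 12/7 (S(a, O) = 5/3 + (1/3)/7 = 5/3 + (1/3)*(1/7) = 5/3 + 1/21 = 12/7)
-21*(-12 + S(-5, -3)) = -21*(-12 + 12/7) = -21*(-72/7) = 216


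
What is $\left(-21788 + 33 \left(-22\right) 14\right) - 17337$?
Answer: $-49289$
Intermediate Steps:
$\left(-21788 + 33 \left(-22\right) 14\right) - 17337 = \left(-21788 - 10164\right) - 17337 = -31952 - 17337 = -49289$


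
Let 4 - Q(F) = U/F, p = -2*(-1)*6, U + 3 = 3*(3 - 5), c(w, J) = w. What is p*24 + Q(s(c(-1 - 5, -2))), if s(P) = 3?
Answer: 295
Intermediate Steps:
U = -9 (U = -3 + 3*(3 - 5) = -3 + 3*(-2) = -3 - 6 = -9)
p = 12 (p = 2*6 = 12)
Q(F) = 4 + 9/F (Q(F) = 4 - (-9)/F = 4 + 9/F)
p*24 + Q(s(c(-1 - 5, -2))) = 12*24 + (4 + 9/3) = 288 + (4 + 9*(⅓)) = 288 + (4 + 3) = 288 + 7 = 295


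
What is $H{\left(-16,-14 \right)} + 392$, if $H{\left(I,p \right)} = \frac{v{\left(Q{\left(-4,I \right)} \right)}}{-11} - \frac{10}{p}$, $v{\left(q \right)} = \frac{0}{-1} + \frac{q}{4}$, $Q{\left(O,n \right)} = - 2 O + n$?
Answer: $\frac{30253}{77} \approx 392.9$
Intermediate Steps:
$Q{\left(O,n \right)} = n - 2 O$
$v{\left(q \right)} = \frac{q}{4}$ ($v{\left(q \right)} = 0 \left(-1\right) + q \frac{1}{4} = 0 + \frac{q}{4} = \frac{q}{4}$)
$H{\left(I,p \right)} = - \frac{2}{11} - \frac{10}{p} - \frac{I}{44}$ ($H{\left(I,p \right)} = \frac{\frac{1}{4} \left(I - -8\right)}{-11} - \frac{10}{p} = \frac{I + 8}{4} \left(- \frac{1}{11}\right) - \frac{10}{p} = \frac{8 + I}{4} \left(- \frac{1}{11}\right) - \frac{10}{p} = \left(2 + \frac{I}{4}\right) \left(- \frac{1}{11}\right) - \frac{10}{p} = \left(- \frac{2}{11} - \frac{I}{44}\right) - \frac{10}{p} = - \frac{2}{11} - \frac{10}{p} - \frac{I}{44}$)
$H{\left(-16,-14 \right)} + 392 = \frac{-440 - 14 \left(-8 - -16\right)}{44 \left(-14\right)} + 392 = \frac{1}{44} \left(- \frac{1}{14}\right) \left(-440 - 14 \left(-8 + 16\right)\right) + 392 = \frac{1}{44} \left(- \frac{1}{14}\right) \left(-440 - 112\right) + 392 = \frac{1}{44} \left(- \frac{1}{14}\right) \left(-552\right) + 392 = \frac{69}{77} + 392 = \frac{30253}{77}$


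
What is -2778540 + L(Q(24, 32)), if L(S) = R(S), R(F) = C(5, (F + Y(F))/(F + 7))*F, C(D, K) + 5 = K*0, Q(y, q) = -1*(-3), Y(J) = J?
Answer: -2778555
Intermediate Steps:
Q(y, q) = 3
C(D, K) = -5 (C(D, K) = -5 + K*0 = -5 + 0 = -5)
R(F) = -5*F
L(S) = -5*S
-2778540 + L(Q(24, 32)) = -2778540 - 5*3 = -2778540 - 15 = -2778555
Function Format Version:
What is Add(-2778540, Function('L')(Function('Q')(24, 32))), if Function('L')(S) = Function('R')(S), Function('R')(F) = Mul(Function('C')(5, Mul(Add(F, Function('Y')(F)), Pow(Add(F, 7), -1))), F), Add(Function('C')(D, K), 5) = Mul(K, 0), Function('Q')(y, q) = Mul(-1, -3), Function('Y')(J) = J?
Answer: -2778555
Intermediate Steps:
Function('Q')(y, q) = 3
Function('C')(D, K) = -5 (Function('C')(D, K) = Add(-5, Mul(K, 0)) = Add(-5, 0) = -5)
Function('R')(F) = Mul(-5, F)
Function('L')(S) = Mul(-5, S)
Add(-2778540, Function('L')(Function('Q')(24, 32))) = Add(-2778540, Mul(-5, 3)) = Add(-2778540, -15) = -2778555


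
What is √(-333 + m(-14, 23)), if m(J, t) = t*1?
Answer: I*√310 ≈ 17.607*I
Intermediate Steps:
m(J, t) = t
√(-333 + m(-14, 23)) = √(-333 + 23) = √(-310) = I*√310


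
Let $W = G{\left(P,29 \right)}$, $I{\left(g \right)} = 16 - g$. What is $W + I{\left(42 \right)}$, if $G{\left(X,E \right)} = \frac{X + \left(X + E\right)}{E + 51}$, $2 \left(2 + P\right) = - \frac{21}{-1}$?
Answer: $- \frac{1017}{40} \approx -25.425$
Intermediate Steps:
$P = \frac{17}{2}$ ($P = -2 + \frac{\left(-21\right) \frac{1}{-1}}{2} = -2 + \frac{\left(-21\right) \left(-1\right)}{2} = -2 + \frac{1}{2} \cdot 21 = -2 + \frac{21}{2} = \frac{17}{2} \approx 8.5$)
$G{\left(X,E \right)} = \frac{E + 2 X}{51 + E}$ ($G{\left(X,E \right)} = \frac{X + \left(E + X\right)}{51 + E} = \frac{E + 2 X}{51 + E}$)
$W = \frac{23}{40}$ ($W = \frac{29 + 2 \cdot \frac{17}{2}}{51 + 29} = \frac{29 + 17}{80} = \frac{1}{80} \cdot 46 = \frac{23}{40} \approx 0.575$)
$W + I{\left(42 \right)} = \frac{23}{40} + \left(16 - 42\right) = \frac{23}{40} - 26 = - \frac{1017}{40}$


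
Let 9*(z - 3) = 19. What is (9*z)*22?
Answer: 1012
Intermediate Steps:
z = 46/9 (z = 3 + (1/9)*19 = 3 + 19/9 = 46/9 ≈ 5.1111)
(9*z)*22 = (9*(46/9))*22 = 46*22 = 1012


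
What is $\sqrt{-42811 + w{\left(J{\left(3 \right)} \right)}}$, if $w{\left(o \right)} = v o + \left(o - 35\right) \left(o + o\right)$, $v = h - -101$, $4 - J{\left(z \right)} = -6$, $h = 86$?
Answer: $i \sqrt{41441} \approx 203.57 i$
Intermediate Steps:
$J{\left(z \right)} = 10$ ($J{\left(z \right)} = 4 - -6 = 4 + 6 = 10$)
$v = 187$ ($v = 86 - -101 = 86 + 101 = 187$)
$w{\left(o \right)} = 187 o + 2 o \left(-35 + o\right)$ ($w{\left(o \right)} = 187 o + \left(o - 35\right) \left(o + o\right) = 187 o + \left(-35 + o\right) 2 o = 187 o + 2 o \left(-35 + o\right)$)
$\sqrt{-42811 + w{\left(J{\left(3 \right)} \right)}} = \sqrt{-42811 + 10 \left(117 + 2 \cdot 10\right)} = \sqrt{-42811 + 10 \left(117 + 20\right)} = \sqrt{-42811 + 10 \cdot 137} = \sqrt{-42811 + 1370} = \sqrt{-41441} = i \sqrt{41441}$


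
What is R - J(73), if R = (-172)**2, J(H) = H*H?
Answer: 24255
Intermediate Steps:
J(H) = H**2
R = 29584
R - J(73) = 29584 - 1*73**2 = 29584 - 1*5329 = 29584 - 5329 = 24255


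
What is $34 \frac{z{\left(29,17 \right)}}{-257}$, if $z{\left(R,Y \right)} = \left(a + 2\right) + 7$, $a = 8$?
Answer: $- \frac{578}{257} \approx -2.249$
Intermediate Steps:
$z{\left(R,Y \right)} = 17$ ($z{\left(R,Y \right)} = \left(8 + 2\right) + 7 = 10 + 7 = 17$)
$34 \frac{z{\left(29,17 \right)}}{-257} = 34 \frac{17}{-257} = 34 \cdot 17 \left(- \frac{1}{257}\right) = 34 \left(- \frac{17}{257}\right) = - \frac{578}{257}$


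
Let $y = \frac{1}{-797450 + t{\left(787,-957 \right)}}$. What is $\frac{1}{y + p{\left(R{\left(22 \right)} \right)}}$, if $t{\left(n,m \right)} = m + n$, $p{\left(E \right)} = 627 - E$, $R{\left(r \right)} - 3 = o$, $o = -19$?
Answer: $\frac{797620}{512869659} \approx 0.0015552$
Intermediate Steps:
$R{\left(r \right)} = -16$ ($R{\left(r \right)} = 3 - 19 = -16$)
$y = - \frac{1}{797620}$ ($y = \frac{1}{-797450 + \left(-957 + 787\right)} = \frac{1}{-797450 - 170} = \frac{1}{-797620} = - \frac{1}{797620} \approx -1.2537 \cdot 10^{-6}$)
$\frac{1}{y + p{\left(R{\left(22 \right)} \right)}} = \frac{1}{- \frac{1}{797620} + \left(627 - -16\right)} = \frac{1}{- \frac{1}{797620} + \left(627 + 16\right)} = \frac{1}{- \frac{1}{797620} + 643} = \frac{1}{\frac{512869659}{797620}} = \frac{797620}{512869659}$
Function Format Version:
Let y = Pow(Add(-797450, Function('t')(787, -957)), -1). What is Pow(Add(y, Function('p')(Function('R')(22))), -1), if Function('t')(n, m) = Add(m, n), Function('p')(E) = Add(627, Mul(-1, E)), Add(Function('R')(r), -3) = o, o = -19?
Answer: Rational(797620, 512869659) ≈ 0.0015552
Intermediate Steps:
Function('R')(r) = -16 (Function('R')(r) = Add(3, -19) = -16)
y = Rational(-1, 797620) (y = Pow(Add(-797450, Add(-957, 787)), -1) = Pow(Add(-797450, -170), -1) = Pow(-797620, -1) = Rational(-1, 797620) ≈ -1.2537e-6)
Pow(Add(y, Function('p')(Function('R')(22))), -1) = Pow(Add(Rational(-1, 797620), Add(627, Mul(-1, -16))), -1) = Pow(Add(Rational(-1, 797620), Add(627, 16)), -1) = Pow(Add(Rational(-1, 797620), 643), -1) = Pow(Rational(512869659, 797620), -1) = Rational(797620, 512869659)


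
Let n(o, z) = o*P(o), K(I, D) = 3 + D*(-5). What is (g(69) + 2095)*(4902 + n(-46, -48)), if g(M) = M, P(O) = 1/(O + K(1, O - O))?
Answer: 456240448/43 ≈ 1.0610e+7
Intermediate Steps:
K(I, D) = 3 - 5*D
P(O) = 1/(3 + O) (P(O) = 1/(O + (3 - 5*(O - O))) = 1/(O + (3 - 5*0)) = 1/(O + (3 + 0)) = 1/(O + 3) = 1/(3 + O))
n(o, z) = o/(3 + o)
(g(69) + 2095)*(4902 + n(-46, -48)) = (69 + 2095)*(4902 - 46/(3 - 46)) = 2164*(4902 - 46/(-43)) = 2164*(4902 - 46*(-1/43)) = 2164*(4902 + 46/43) = 2164*(210832/43) = 456240448/43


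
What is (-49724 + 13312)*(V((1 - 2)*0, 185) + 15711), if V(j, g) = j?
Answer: -572068932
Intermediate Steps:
(-49724 + 13312)*(V((1 - 2)*0, 185) + 15711) = (-49724 + 13312)*((1 - 2)*0 + 15711) = -36412*(-1*0 + 15711) = -36412*(0 + 15711) = -36412*15711 = -572068932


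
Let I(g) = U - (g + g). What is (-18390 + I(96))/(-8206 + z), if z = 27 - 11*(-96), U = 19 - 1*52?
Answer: 1095/419 ≈ 2.6134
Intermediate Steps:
U = -33 (U = 19 - 52 = -33)
I(g) = -33 - 2*g (I(g) = -33 - (g + g) = -33 - 2*g)
z = 1083 (z = 27 + 1056 = 1083)
(-18390 + I(96))/(-8206 + z) = (-18390 + (-33 - 2*96))/(-8206 + 1083) = (-18390 + (-33 - 192))/(-7123) = (-18390 - 225)*(-1/7123) = -18615*(-1/7123) = 1095/419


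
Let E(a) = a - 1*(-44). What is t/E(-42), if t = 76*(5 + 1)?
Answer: 228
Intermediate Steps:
E(a) = 44 + a (E(a) = a + 44 = 44 + a)
t = 456 (t = 76*6 = 456)
t/E(-42) = 456/(44 - 42) = 456/2 = 456*(½) = 228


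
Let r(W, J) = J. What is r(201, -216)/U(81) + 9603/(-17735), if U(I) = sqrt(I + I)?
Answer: -9603/17735 - 12*sqrt(2) ≈ -17.512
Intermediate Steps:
U(I) = sqrt(2)*sqrt(I) (U(I) = sqrt(2*I) = sqrt(2)*sqrt(I))
r(201, -216)/U(81) + 9603/(-17735) = -216*sqrt(2)/18 + 9603/(-17735) = -216*sqrt(2)/18 + 9603*(-1/17735) = -216*sqrt(2)/18 - 9603/17735 = -12*sqrt(2) - 9603/17735 = -9603/17735 - 12*sqrt(2)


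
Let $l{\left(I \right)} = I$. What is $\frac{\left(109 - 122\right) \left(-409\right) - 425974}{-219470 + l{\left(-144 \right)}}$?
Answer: $\frac{420657}{219614} \approx 1.9154$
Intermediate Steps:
$\frac{\left(109 - 122\right) \left(-409\right) - 425974}{-219470 + l{\left(-144 \right)}} = \frac{\left(109 - 122\right) \left(-409\right) - 425974}{-219470 - 144} = \frac{\left(109 - 122\right) \left(-409\right) - 425974}{-219614} = \left(\left(-13\right) \left(-409\right) - 425974\right) \left(- \frac{1}{219614}\right) = \left(5317 - 425974\right) \left(- \frac{1}{219614}\right) = \left(-420657\right) \left(- \frac{1}{219614}\right) = \frac{420657}{219614}$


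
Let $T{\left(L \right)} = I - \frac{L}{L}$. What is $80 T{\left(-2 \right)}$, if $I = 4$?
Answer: $240$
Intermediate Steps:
$T{\left(L \right)} = 3$ ($T{\left(L \right)} = 4 - \frac{L}{L} = 4 - 1 = 3$)
$80 T{\left(-2 \right)} = 80 \cdot 3 = 240$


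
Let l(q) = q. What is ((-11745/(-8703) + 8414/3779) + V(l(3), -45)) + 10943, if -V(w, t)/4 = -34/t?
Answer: 1799592846592/164443185 ≈ 10944.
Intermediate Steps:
V(w, t) = 136/t (V(w, t) = -(-136)/t = 136/t)
((-11745/(-8703) + 8414/3779) + V(l(3), -45)) + 10943 = ((-11745/(-8703) + 8414/3779) + 136/(-45)) + 10943 = ((-11745*(-1/8703) + 8414*(1/3779)) + 136*(-1/45)) + 10943 = ((1305/967 + 8414/3779) - 136/45) + 10943 = (13067933/3654293 - 136/45) + 10943 = 91073137/164443185 + 10943 = 1799592846592/164443185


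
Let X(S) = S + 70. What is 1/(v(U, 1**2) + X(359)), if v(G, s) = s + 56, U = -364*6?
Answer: 1/486 ≈ 0.0020576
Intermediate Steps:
U = -2184
v(G, s) = 56 + s
X(S) = 70 + S
1/(v(U, 1**2) + X(359)) = 1/((56 + 1**2) + (70 + 359)) = 1/((56 + 1) + 429) = 1/(57 + 429) = 1/486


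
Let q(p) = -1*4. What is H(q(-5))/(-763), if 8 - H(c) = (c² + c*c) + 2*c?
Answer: 16/763 ≈ 0.020970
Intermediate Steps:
q(p) = -4
H(c) = 8 - 2*c - 2*c² (H(c) = 8 - ((c² + c*c) + 2*c) = 8 - ((c² + c²) + 2*c) = 8 - (2*c² + 2*c) = 8 - (2*c + 2*c²) = 8 + (-2*c - 2*c²) = 8 - 2*c - 2*c²)
H(q(-5))/(-763) = (8 - 2*(-4) - 2*(-4)²)/(-763) = (8 + 8 - 2*16)*(-1/763) = (8 + 8 - 32)*(-1/763) = -16*(-1/763) = 16/763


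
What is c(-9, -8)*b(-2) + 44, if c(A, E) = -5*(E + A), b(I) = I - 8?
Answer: -806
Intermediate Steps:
b(I) = -8 + I
c(A, E) = -5*A - 5*E (c(A, E) = -5*(A + E) = -5*A - 5*E)
c(-9, -8)*b(-2) + 44 = (-5*(-9) - 5*(-8))*(-8 - 2) + 44 = (45 + 40)*(-10) + 44 = 85*(-10) + 44 = -850 + 44 = -806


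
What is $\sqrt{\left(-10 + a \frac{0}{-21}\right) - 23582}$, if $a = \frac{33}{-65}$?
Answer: $2 i \sqrt{5898} \approx 153.6 i$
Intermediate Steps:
$a = - \frac{33}{65}$ ($a = 33 \left(- \frac{1}{65}\right) = - \frac{33}{65} \approx -0.50769$)
$\sqrt{\left(-10 + a \frac{0}{-21}\right) - 23582} = \sqrt{\left(-10 - \frac{33 \frac{0}{-21}}{65}\right) - 23582} = \sqrt{\left(-10 - \frac{33 \cdot 0 \left(- \frac{1}{21}\right)}{65}\right) - 23582} = \sqrt{\left(-10 - 0\right) - 23582} = \sqrt{\left(-10 + 0\right) - 23582} = \sqrt{-10 - 23582} = \sqrt{-23592} = 2 i \sqrt{5898}$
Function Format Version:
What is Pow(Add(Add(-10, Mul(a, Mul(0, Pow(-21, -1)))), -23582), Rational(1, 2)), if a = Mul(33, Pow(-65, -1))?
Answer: Mul(2, I, Pow(5898, Rational(1, 2))) ≈ Mul(153.60, I)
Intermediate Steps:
a = Rational(-33, 65) (a = Mul(33, Rational(-1, 65)) = Rational(-33, 65) ≈ -0.50769)
Pow(Add(Add(-10, Mul(a, Mul(0, Pow(-21, -1)))), -23582), Rational(1, 2)) = Pow(Add(Add(-10, Mul(Rational(-33, 65), Mul(0, Pow(-21, -1)))), -23582), Rational(1, 2)) = Pow(Add(Add(-10, Mul(Rational(-33, 65), Mul(0, Rational(-1, 21)))), -23582), Rational(1, 2)) = Pow(Add(Add(-10, Mul(Rational(-33, 65), 0)), -23582), Rational(1, 2)) = Pow(Add(Add(-10, 0), -23582), Rational(1, 2)) = Pow(Add(-10, -23582), Rational(1, 2)) = Pow(-23592, Rational(1, 2)) = Mul(2, I, Pow(5898, Rational(1, 2)))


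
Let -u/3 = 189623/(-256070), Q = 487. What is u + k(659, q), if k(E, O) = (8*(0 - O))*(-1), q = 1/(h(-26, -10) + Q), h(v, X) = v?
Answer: 264297169/118048270 ≈ 2.2389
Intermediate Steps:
q = 1/461 (q = 1/(-26 + 487) = 1/461 ≈ 0.0021692)
k(E, O) = 8*O (k(E, O) = (8*(-O))*(-1) = -8*O*(-1) = 8*O)
u = 568869/256070 (u = -568869/(-256070) = -568869*(-1)/256070 = -3*(-189623/256070) = 568869/256070 ≈ 2.2215)
u + k(659, q) = 568869/256070 + 8*(1/461) = 568869/256070 + 8/461 = 264297169/118048270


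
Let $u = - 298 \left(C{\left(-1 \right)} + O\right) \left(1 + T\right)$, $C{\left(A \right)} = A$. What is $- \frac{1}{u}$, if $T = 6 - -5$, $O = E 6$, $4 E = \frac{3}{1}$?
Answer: $\frac{1}{12516} \approx 7.9898 \cdot 10^{-5}$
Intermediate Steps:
$E = \frac{3}{4}$ ($E = \frac{3 \cdot 1^{-1}}{4} = \frac{3 \cdot 1}{4} = \frac{1}{4} \cdot 3 = \frac{3}{4} \approx 0.75$)
$O = \frac{9}{2}$ ($O = \frac{3}{4} \cdot 6 = \frac{9}{2} \approx 4.5$)
$T = 11$ ($T = 6 + 5 = 11$)
$u = -12516$ ($u = - 298 \left(-1 + \frac{9}{2}\right) \left(1 + 11\right) = - 298 \cdot \frac{7}{2} \cdot 12 = \left(-298\right) 42 = -12516$)
$- \frac{1}{u} = - \frac{1}{-12516} = \left(-1\right) \left(- \frac{1}{12516}\right) = \frac{1}{12516}$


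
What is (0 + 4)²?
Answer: 16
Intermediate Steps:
(0 + 4)² = 4² = 16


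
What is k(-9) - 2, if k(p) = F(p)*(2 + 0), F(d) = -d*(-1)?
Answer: -20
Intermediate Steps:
F(d) = d
k(p) = 2*p (k(p) = p*(2 + 0) = p*2 = 2*p)
k(-9) - 2 = 2*(-9) - 2 = -18 - 2 = -20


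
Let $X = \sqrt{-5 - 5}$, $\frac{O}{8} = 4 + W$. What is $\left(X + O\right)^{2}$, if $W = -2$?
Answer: $\left(16 + i \sqrt{10}\right)^{2} \approx 246.0 + 101.19 i$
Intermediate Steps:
$O = 16$ ($O = 8 \left(4 - 2\right) = 8 \cdot 2 = 16$)
$X = i \sqrt{10}$ ($X = \sqrt{-10} = i \sqrt{10} \approx 3.1623 i$)
$\left(X + O\right)^{2} = \left(i \sqrt{10} + 16\right)^{2} = \left(16 + i \sqrt{10}\right)^{2}$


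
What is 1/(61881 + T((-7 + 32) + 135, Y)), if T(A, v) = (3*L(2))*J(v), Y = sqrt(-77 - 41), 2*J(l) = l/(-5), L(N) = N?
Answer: 515675/31910485029 + 5*I*sqrt(118)/31910485029 ≈ 1.616e-5 + 1.7021e-9*I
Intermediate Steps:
J(l) = -l/10 (J(l) = (l/(-5))/2 = (l*(-1/5))/2 = (-l/5)/2 = -l/10)
Y = I*sqrt(118) (Y = sqrt(-118) = I*sqrt(118) ≈ 10.863*I)
T(A, v) = -3*v/5 (T(A, v) = (3*2)*(-v/10) = 6*(-v/10) = -3*v/5)
1/(61881 + T((-7 + 32) + 135, Y)) = 1/(61881 - 3*I*sqrt(118)/5)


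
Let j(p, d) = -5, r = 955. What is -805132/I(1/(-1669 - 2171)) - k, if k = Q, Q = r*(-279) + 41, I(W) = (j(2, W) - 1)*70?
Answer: 28173703/105 ≈ 2.6832e+5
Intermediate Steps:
I(W) = -420 (I(W) = (-5 - 1)*70 = -6*70 = -420)
Q = -266404 (Q = 955*(-279) + 41 = -266445 + 41 = -266404)
k = -266404
-805132/I(1/(-1669 - 2171)) - k = -805132/(-420) - 1*(-266404) = -805132*(-1/420) + 266404 = 201283/105 + 266404 = 28173703/105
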